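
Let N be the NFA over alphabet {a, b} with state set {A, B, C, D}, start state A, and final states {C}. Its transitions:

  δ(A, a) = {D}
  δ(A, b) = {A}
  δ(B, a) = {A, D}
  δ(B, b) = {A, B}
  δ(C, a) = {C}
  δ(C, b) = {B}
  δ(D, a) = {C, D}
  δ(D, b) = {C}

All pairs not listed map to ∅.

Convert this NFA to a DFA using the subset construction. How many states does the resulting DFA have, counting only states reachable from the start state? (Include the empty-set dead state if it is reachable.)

11

Start state of the DFA: {A}.
{A} --a--> {D}  [new]
{A} --b--> {A}  [seen]
{D} --a--> {C, D}  [new]
{D} --b--> {C}  [new]
{C, D} --a--> {C, D}  [seen]
{C, D} --b--> {B, C}  [new]
{C} --a--> {C}  [seen]
{C} --b--> {B}  [new]
{B, C} --a--> {A, C, D}  [new]
{B, C} --b--> {A, B}  [new]
{B} --a--> {A, D}  [new]
{B} --b--> {A, B}  [seen]
{A, C, D} --a--> {C, D}  [seen]
{A, C, D} --b--> {A, B, C}  [new]
{A, B} --a--> {A, D}  [seen]
{A, B} --b--> {A, B}  [seen]
{A, D} --a--> {C, D}  [seen]
{A, D} --b--> {A, C}  [new]
{A, B, C} --a--> {A, C, D}  [seen]
{A, B, C} --b--> {A, B}  [seen]
{A, C} --a--> {C, D}  [seen]
{A, C} --b--> {A, B}  [seen]
Reachable DFA states: {A}, {D}, {C, D}, {C}, {B, C}, {B}, {A, C, D}, {A, B}, {A, D}, {A, B, C}, {A, C}.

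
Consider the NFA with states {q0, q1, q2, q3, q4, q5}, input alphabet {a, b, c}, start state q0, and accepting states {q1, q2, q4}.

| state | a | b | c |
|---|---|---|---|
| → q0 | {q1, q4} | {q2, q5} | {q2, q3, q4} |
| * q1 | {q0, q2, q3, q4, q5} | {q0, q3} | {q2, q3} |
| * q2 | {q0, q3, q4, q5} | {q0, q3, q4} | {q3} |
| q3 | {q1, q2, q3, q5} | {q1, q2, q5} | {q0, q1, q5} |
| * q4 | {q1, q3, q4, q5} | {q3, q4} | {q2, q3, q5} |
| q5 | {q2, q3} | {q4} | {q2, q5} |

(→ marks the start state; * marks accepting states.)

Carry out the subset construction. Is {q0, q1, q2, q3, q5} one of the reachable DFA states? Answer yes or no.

Start state of the DFA: {q0}.
{q0} --a--> {q1, q4}  [new]
{q0} --b--> {q2, q5}  [new]
{q0} --c--> {q2, q3, q4}  [new]
{q1, q4} --a--> {q0, q1, q2, q3, q4, q5}  [new]
{q1, q4} --b--> {q0, q3, q4}  [new]
{q1, q4} --c--> {q2, q3, q5}  [new]
{q2, q5} --a--> {q0, q2, q3, q4, q5}  [new]
{q2, q5} --b--> {q0, q3, q4}  [seen]
{q2, q5} --c--> {q2, q3, q5}  [seen]
{q2, q3, q4} --a--> {q0, q1, q2, q3, q4, q5}  [seen]
{q2, q3, q4} --b--> {q0, q1, q2, q3, q4, q5}  [seen]
{q2, q3, q4} --c--> {q0, q1, q2, q3, q5}  [new]
{q0, q1, q2, q3, q4, q5} --a--> {q0, q1, q2, q3, q4, q5}  [seen]
{q0, q1, q2, q3, q4, q5} --b--> {q0, q1, q2, q3, q4, q5}  [seen]
{q0, q1, q2, q3, q4, q5} --c--> {q0, q1, q2, q3, q4, q5}  [seen]
{q0, q3, q4} --a--> {q1, q2, q3, q4, q5}  [new]
{q0, q3, q4} --b--> {q1, q2, q3, q4, q5}  [seen]
{q0, q3, q4} --c--> {q0, q1, q2, q3, q4, q5}  [seen]
{q2, q3, q5} --a--> {q0, q1, q2, q3, q4, q5}  [seen]
{q2, q3, q5} --b--> {q0, q1, q2, q3, q4, q5}  [seen]
{q2, q3, q5} --c--> {q0, q1, q2, q3, q5}  [seen]
{q0, q2, q3, q4, q5} --a--> {q0, q1, q2, q3, q4, q5}  [seen]
{q0, q2, q3, q4, q5} --b--> {q0, q1, q2, q3, q4, q5}  [seen]
{q0, q2, q3, q4, q5} --c--> {q0, q1, q2, q3, q4, q5}  [seen]
{q0, q1, q2, q3, q5} --a--> {q0, q1, q2, q3, q4, q5}  [seen]
{q0, q1, q2, q3, q5} --b--> {q0, q1, q2, q3, q4, q5}  [seen]
{q0, q1, q2, q3, q5} --c--> {q0, q1, q2, q3, q4, q5}  [seen]
{q1, q2, q3, q4, q5} --a--> {q0, q1, q2, q3, q4, q5}  [seen]
{q1, q2, q3, q4, q5} --b--> {q0, q1, q2, q3, q4, q5}  [seen]
{q1, q2, q3, q4, q5} --c--> {q0, q1, q2, q3, q5}  [seen]
Reachable DFA states: {q0}, {q1, q4}, {q2, q5}, {q2, q3, q4}, {q0, q1, q2, q3, q4, q5}, {q0, q3, q4}, {q2, q3, q5}, {q0, q2, q3, q4, q5}, {q0, q1, q2, q3, q5}, {q1, q2, q3, q4, q5}.
{q0, q1, q2, q3, q5} is among them.

yes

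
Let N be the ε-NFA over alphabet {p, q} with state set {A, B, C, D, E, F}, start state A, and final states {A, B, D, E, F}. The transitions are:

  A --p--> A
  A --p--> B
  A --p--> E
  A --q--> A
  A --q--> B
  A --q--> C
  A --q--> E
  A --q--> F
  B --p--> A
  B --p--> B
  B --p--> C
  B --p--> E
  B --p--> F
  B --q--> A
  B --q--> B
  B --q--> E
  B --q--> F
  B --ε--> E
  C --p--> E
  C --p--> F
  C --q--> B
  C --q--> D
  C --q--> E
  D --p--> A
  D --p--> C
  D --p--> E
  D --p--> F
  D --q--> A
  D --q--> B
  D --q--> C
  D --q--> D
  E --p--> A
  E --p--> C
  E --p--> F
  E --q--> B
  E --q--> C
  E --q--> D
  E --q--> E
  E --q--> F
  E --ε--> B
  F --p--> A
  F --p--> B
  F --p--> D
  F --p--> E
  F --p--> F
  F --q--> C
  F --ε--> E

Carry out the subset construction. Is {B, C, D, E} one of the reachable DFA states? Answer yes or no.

no

Start state of the DFA: {A} (ε-closure of the NFA start).
{A} --p--> {A, B, E}  [new]
{A} --q--> {A, B, C, E, F}  [new]
{A, B, E} --p--> {A, B, C, E, F}  [seen]
{A, B, E} --q--> {A, B, C, D, E, F}  [new]
{A, B, C, E, F} --p--> {A, B, C, D, E, F}  [seen]
{A, B, C, E, F} --q--> {A, B, C, D, E, F}  [seen]
{A, B, C, D, E, F} --p--> {A, B, C, D, E, F}  [seen]
{A, B, C, D, E, F} --q--> {A, B, C, D, E, F}  [seen]
Reachable DFA states: {A}, {A, B, E}, {A, B, C, E, F}, {A, B, C, D, E, F}.
{B, C, D, E} is not among them.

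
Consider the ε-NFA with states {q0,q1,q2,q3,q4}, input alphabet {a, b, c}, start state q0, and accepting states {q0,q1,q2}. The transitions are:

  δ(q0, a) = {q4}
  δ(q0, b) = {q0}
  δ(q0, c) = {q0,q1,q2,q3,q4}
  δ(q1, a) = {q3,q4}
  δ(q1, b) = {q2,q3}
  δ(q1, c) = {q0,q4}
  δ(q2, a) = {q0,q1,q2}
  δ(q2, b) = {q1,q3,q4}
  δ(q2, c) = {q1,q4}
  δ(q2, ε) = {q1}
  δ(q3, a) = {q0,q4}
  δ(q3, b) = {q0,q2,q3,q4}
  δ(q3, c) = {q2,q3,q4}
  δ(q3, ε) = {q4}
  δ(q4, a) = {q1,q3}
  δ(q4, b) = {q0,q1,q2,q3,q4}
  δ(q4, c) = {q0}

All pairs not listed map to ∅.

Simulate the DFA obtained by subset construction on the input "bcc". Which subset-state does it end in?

Start: {q0}.
δ(q0,b) = {q0}.
Union: {q0}.
After b: {q0}.
δ(q0,c) = {q0,q1,q2,q3,q4}.
Union: {q0,q1,q2,q3,q4}.
After c: {q0,q1,q2,q3,q4}.
δ(q0,c) = {q0,q1,q2,q3,q4}; δ(q1,c) = {q0,q4}; δ(q2,c) = {q1,q4}; δ(q3,c) = {q2,q3,q4}; δ(q4,c) = {q0}.
Union: {q0,q1,q2,q3,q4}.
After c: {q0,q1,q2,q3,q4}.

{q0,q1,q2,q3,q4}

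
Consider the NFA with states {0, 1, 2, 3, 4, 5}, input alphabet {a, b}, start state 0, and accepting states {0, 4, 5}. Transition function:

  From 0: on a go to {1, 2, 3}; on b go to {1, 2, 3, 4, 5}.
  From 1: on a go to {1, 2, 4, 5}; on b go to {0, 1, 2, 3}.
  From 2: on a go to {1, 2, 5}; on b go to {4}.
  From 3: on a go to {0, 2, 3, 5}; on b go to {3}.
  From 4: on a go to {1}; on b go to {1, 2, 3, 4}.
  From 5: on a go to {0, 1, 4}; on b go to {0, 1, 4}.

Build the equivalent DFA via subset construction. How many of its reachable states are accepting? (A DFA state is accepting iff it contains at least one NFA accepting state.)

Start state of the DFA: {0}.
{0} --a--> {1, 2, 3}  [new]
{0} --b--> {1, 2, 3, 4, 5}  [new]
{1, 2, 3} --a--> {0, 1, 2, 3, 4, 5}  [new]
{1, 2, 3} --b--> {0, 1, 2, 3, 4}  [new]
{1, 2, 3, 4, 5} --a--> {0, 1, 2, 3, 4, 5}  [seen]
{1, 2, 3, 4, 5} --b--> {0, 1, 2, 3, 4}  [seen]
{0, 1, 2, 3, 4, 5} --a--> {0, 1, 2, 3, 4, 5}  [seen]
{0, 1, 2, 3, 4, 5} --b--> {0, 1, 2, 3, 4, 5}  [seen]
{0, 1, 2, 3, 4} --a--> {0, 1, 2, 3, 4, 5}  [seen]
{0, 1, 2, 3, 4} --b--> {0, 1, 2, 3, 4, 5}  [seen]
Reachable DFA states: {0}, {1, 2, 3}, {1, 2, 3, 4, 5}, {0, 1, 2, 3, 4, 5}, {0, 1, 2, 3, 4}.
Accepting DFA states (contain an NFA accepting state): {0}, {1, 2, 3, 4, 5}, {0, 1, 2, 3, 4, 5}, {0, 1, 2, 3, 4}.

4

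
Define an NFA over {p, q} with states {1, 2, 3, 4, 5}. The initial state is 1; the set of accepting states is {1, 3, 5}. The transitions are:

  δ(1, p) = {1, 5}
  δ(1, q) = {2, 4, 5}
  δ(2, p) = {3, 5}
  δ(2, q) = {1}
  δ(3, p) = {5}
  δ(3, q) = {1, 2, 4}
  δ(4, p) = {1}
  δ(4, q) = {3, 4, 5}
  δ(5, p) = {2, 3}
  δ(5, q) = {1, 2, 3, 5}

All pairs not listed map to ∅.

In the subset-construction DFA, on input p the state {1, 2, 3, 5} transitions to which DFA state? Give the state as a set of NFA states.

{1, 2, 3, 5}

δ(1,p) = {1, 5}; δ(2,p) = {3, 5}; δ(3,p) = {5}; δ(5,p) = {2, 3}.
Union: {1, 2, 3, 5}.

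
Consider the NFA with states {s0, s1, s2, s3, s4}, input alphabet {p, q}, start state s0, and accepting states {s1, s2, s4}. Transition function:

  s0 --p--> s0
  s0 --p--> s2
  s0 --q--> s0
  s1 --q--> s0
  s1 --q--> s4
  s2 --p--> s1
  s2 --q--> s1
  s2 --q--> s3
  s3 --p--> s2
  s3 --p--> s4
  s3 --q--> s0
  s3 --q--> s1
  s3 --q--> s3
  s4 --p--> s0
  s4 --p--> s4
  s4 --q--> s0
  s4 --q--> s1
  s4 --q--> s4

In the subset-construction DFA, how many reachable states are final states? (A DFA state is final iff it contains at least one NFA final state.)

6

Start state of the DFA: {s0}.
{s0} --p--> {s0, s2}  [new]
{s0} --q--> {s0}  [seen]
{s0, s2} --p--> {s0, s1, s2}  [new]
{s0, s2} --q--> {s0, s1, s3}  [new]
{s0, s1, s2} --p--> {s0, s1, s2}  [seen]
{s0, s1, s2} --q--> {s0, s1, s3, s4}  [new]
{s0, s1, s3} --p--> {s0, s2, s4}  [new]
{s0, s1, s3} --q--> {s0, s1, s3, s4}  [seen]
{s0, s1, s3, s4} --p--> {s0, s2, s4}  [seen]
{s0, s1, s3, s4} --q--> {s0, s1, s3, s4}  [seen]
{s0, s2, s4} --p--> {s0, s1, s2, s4}  [new]
{s0, s2, s4} --q--> {s0, s1, s3, s4}  [seen]
{s0, s1, s2, s4} --p--> {s0, s1, s2, s4}  [seen]
{s0, s1, s2, s4} --q--> {s0, s1, s3, s4}  [seen]
Reachable DFA states: {s0}, {s0, s2}, {s0, s1, s2}, {s0, s1, s3}, {s0, s1, s3, s4}, {s0, s2, s4}, {s0, s1, s2, s4}.
Accepting DFA states (contain an NFA accepting state): {s0, s2}, {s0, s1, s2}, {s0, s1, s3}, {s0, s1, s3, s4}, {s0, s2, s4}, {s0, s1, s2, s4}.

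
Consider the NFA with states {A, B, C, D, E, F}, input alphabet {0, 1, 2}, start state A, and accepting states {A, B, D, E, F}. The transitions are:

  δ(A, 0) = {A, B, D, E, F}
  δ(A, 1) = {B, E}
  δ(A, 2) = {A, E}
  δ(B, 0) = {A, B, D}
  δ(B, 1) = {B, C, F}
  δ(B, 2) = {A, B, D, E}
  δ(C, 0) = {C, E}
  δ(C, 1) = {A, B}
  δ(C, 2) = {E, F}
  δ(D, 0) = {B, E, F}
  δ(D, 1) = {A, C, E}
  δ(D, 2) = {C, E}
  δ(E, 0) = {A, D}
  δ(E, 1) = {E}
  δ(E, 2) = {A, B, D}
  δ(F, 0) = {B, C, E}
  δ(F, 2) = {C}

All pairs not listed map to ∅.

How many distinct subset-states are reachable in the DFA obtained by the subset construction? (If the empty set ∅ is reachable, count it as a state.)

10

Start state of the DFA: {A}.
{A} --0--> {A, B, D, E, F}  [new]
{A} --1--> {B, E}  [new]
{A} --2--> {A, E}  [new]
{A, B, D, E, F} --0--> {A, B, C, D, E, F}  [new]
{A, B, D, E, F} --1--> {A, B, C, E, F}  [new]
{A, B, D, E, F} --2--> {A, B, C, D, E}  [new]
{B, E} --0--> {A, B, D}  [new]
{B, E} --1--> {B, C, E, F}  [new]
{B, E} --2--> {A, B, D, E}  [new]
{A, E} --0--> {A, B, D, E, F}  [seen]
{A, E} --1--> {B, E}  [seen]
{A, E} --2--> {A, B, D, E}  [seen]
{A, B, C, D, E, F} --0--> {A, B, C, D, E, F}  [seen]
{A, B, C, D, E, F} --1--> {A, B, C, E, F}  [seen]
{A, B, C, D, E, F} --2--> {A, B, C, D, E, F}  [seen]
{A, B, C, E, F} --0--> {A, B, C, D, E, F}  [seen]
{A, B, C, E, F} --1--> {A, B, C, E, F}  [seen]
{A, B, C, E, F} --2--> {A, B, C, D, E, F}  [seen]
{A, B, C, D, E} --0--> {A, B, C, D, E, F}  [seen]
{A, B, C, D, E} --1--> {A, B, C, E, F}  [seen]
{A, B, C, D, E} --2--> {A, B, C, D, E, F}  [seen]
{A, B, D} --0--> {A, B, D, E, F}  [seen]
{A, B, D} --1--> {A, B, C, E, F}  [seen]
{A, B, D} --2--> {A, B, C, D, E}  [seen]
{B, C, E, F} --0--> {A, B, C, D, E}  [seen]
{B, C, E, F} --1--> {A, B, C, E, F}  [seen]
{B, C, E, F} --2--> {A, B, C, D, E, F}  [seen]
{A, B, D, E} --0--> {A, B, D, E, F}  [seen]
{A, B, D, E} --1--> {A, B, C, E, F}  [seen]
{A, B, D, E} --2--> {A, B, C, D, E}  [seen]
Reachable DFA states: {A}, {A, B, D, E, F}, {B, E}, {A, E}, {A, B, C, D, E, F}, {A, B, C, E, F}, {A, B, C, D, E}, {A, B, D}, {B, C, E, F}, {A, B, D, E}.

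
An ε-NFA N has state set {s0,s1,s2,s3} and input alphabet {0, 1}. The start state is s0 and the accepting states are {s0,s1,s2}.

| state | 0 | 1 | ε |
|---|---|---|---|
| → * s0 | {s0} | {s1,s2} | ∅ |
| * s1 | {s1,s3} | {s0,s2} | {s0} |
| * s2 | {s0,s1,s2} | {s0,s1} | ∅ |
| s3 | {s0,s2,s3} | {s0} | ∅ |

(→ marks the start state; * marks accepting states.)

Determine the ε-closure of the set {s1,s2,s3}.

Begin with {s1,s2,s3}.
s1 →ε {s0}; add s0.
ε-closure = {s0,s1,s2,s3}.

{s0,s1,s2,s3}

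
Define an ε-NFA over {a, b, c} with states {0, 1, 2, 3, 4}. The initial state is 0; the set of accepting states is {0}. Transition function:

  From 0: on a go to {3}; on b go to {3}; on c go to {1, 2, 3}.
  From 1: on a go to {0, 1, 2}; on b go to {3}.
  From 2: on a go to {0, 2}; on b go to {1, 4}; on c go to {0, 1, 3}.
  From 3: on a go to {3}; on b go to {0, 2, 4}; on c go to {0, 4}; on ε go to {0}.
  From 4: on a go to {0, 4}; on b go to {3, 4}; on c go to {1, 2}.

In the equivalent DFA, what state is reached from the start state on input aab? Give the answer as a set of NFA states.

{0, 2, 3, 4}

Start: {0}.
δ(0,a) = {3}.
Union: {3}.
ε-closure gives {0, 3}.
After a: {0, 3}.
δ(0,a) = {3}; δ(3,a) = {3}.
Union: {3}.
ε-closure gives {0, 3}.
After a: {0, 3}.
δ(0,b) = {3}; δ(3,b) = {0, 2, 4}.
Union: {0, 2, 3, 4}.
After b: {0, 2, 3, 4}.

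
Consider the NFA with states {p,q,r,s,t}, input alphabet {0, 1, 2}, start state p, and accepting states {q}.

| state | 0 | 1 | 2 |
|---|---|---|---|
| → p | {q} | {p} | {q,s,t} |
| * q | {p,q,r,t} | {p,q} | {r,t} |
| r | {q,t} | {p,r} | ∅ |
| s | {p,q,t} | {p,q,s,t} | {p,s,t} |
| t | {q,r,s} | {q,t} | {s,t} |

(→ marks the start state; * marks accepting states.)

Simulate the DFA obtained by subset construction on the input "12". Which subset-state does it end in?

{q,s,t}

Start: {p}.
δ(p,1) = {p}.
Union: {p}.
After 1: {p}.
δ(p,2) = {q,s,t}.
Union: {q,s,t}.
After 2: {q,s,t}.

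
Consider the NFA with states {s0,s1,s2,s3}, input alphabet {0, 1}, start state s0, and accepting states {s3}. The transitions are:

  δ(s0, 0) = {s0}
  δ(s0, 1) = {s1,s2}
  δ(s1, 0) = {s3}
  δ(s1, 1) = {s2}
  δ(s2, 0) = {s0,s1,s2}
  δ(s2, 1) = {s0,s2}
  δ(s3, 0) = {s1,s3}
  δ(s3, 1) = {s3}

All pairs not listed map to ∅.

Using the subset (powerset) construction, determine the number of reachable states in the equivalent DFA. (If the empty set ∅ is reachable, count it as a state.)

5

Start state of the DFA: {s0}.
{s0} --0--> {s0}  [seen]
{s0} --1--> {s1,s2}  [new]
{s1,s2} --0--> {s0,s1,s2,s3}  [new]
{s1,s2} --1--> {s0,s2}  [new]
{s0,s1,s2,s3} --0--> {s0,s1,s2,s3}  [seen]
{s0,s1,s2,s3} --1--> {s0,s1,s2,s3}  [seen]
{s0,s2} --0--> {s0,s1,s2}  [new]
{s0,s2} --1--> {s0,s1,s2}  [seen]
{s0,s1,s2} --0--> {s0,s1,s2,s3}  [seen]
{s0,s1,s2} --1--> {s0,s1,s2}  [seen]
Reachable DFA states: {s0}, {s1,s2}, {s0,s1,s2,s3}, {s0,s2}, {s0,s1,s2}.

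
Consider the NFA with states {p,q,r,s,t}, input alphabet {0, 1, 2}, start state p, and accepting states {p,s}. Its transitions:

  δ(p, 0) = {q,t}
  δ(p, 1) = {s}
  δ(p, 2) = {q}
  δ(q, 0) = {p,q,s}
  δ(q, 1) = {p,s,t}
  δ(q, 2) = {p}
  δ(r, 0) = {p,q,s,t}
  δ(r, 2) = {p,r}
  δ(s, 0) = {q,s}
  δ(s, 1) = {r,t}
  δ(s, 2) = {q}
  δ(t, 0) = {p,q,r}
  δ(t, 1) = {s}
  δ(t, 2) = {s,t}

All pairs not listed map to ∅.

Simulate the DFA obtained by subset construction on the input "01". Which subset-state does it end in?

Start: {p}.
δ(p,0) = {q,t}.
Union: {q,t}.
After 0: {q,t}.
δ(q,1) = {p,s,t}; δ(t,1) = {s}.
Union: {p,s,t}.
After 1: {p,s,t}.

{p,s,t}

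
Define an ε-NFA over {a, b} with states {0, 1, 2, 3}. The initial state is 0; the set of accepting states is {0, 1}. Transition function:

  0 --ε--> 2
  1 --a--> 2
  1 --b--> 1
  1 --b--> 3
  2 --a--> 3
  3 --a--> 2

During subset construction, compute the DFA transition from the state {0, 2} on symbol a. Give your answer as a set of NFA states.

δ(0,a) = ∅; δ(2,a) = {3}.
Union: {3}.

{3}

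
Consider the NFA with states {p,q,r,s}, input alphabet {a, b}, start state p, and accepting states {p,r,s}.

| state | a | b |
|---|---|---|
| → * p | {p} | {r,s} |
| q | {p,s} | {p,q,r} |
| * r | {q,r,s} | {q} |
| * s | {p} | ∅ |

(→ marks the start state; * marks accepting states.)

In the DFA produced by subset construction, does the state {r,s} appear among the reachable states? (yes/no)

Start state of the DFA: {p}.
{p} --a--> {p}  [seen]
{p} --b--> {r,s}  [new]
{r,s} --a--> {p,q,r,s}  [new]
{r,s} --b--> {q}  [new]
{p,q,r,s} --a--> {p,q,r,s}  [seen]
{p,q,r,s} --b--> {p,q,r,s}  [seen]
{q} --a--> {p,s}  [new]
{q} --b--> {p,q,r}  [new]
{p,s} --a--> {p}  [seen]
{p,s} --b--> {r,s}  [seen]
{p,q,r} --a--> {p,q,r,s}  [seen]
{p,q,r} --b--> {p,q,r,s}  [seen]
Reachable DFA states: {p}, {r,s}, {p,q,r,s}, {q}, {p,s}, {p,q,r}.
{r,s} is among them.

yes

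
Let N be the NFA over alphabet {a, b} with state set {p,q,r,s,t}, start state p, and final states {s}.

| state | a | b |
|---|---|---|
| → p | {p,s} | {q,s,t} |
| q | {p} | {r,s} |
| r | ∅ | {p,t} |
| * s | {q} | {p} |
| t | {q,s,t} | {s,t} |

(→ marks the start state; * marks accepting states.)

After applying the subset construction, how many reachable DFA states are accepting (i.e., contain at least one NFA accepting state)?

6

Start state of the DFA: {p}.
{p} --a--> {p,s}  [new]
{p} --b--> {q,s,t}  [new]
{p,s} --a--> {p,q,s}  [new]
{p,s} --b--> {p,q,s,t}  [new]
{q,s,t} --a--> {p,q,s,t}  [seen]
{q,s,t} --b--> {p,r,s,t}  [new]
{p,q,s} --a--> {p,q,s}  [seen]
{p,q,s} --b--> {p,q,r,s,t}  [new]
{p,q,s,t} --a--> {p,q,s,t}  [seen]
{p,q,s,t} --b--> {p,q,r,s,t}  [seen]
{p,r,s,t} --a--> {p,q,s,t}  [seen]
{p,r,s,t} --b--> {p,q,s,t}  [seen]
{p,q,r,s,t} --a--> {p,q,s,t}  [seen]
{p,q,r,s,t} --b--> {p,q,r,s,t}  [seen]
Reachable DFA states: {p}, {p,s}, {q,s,t}, {p,q,s}, {p,q,s,t}, {p,r,s,t}, {p,q,r,s,t}.
Accepting DFA states (contain an NFA accepting state): {p,s}, {q,s,t}, {p,q,s}, {p,q,s,t}, {p,r,s,t}, {p,q,r,s,t}.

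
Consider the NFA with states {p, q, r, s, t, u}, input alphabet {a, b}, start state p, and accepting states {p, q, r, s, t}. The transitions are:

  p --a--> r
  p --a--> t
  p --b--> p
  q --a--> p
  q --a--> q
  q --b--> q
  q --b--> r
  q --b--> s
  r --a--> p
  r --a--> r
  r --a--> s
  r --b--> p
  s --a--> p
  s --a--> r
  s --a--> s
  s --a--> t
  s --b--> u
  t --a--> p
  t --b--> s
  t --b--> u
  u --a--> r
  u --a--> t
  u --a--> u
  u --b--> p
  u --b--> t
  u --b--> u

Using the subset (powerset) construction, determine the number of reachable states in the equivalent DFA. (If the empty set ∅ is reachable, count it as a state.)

Start state of the DFA: {p}.
{p} --a--> {r, t}  [new]
{p} --b--> {p}  [seen]
{r, t} --a--> {p, r, s}  [new]
{r, t} --b--> {p, s, u}  [new]
{p, r, s} --a--> {p, r, s, t}  [new]
{p, r, s} --b--> {p, u}  [new]
{p, s, u} --a--> {p, r, s, t, u}  [new]
{p, s, u} --b--> {p, t, u}  [new]
{p, r, s, t} --a--> {p, r, s, t}  [seen]
{p, r, s, t} --b--> {p, s, u}  [seen]
{p, u} --a--> {r, t, u}  [new]
{p, u} --b--> {p, t, u}  [seen]
{p, r, s, t, u} --a--> {p, r, s, t, u}  [seen]
{p, r, s, t, u} --b--> {p, s, t, u}  [new]
{p, t, u} --a--> {p, r, t, u}  [new]
{p, t, u} --b--> {p, s, t, u}  [seen]
{r, t, u} --a--> {p, r, s, t, u}  [seen]
{r, t, u} --b--> {p, s, t, u}  [seen]
{p, s, t, u} --a--> {p, r, s, t, u}  [seen]
{p, s, t, u} --b--> {p, s, t, u}  [seen]
{p, r, t, u} --a--> {p, r, s, t, u}  [seen]
{p, r, t, u} --b--> {p, s, t, u}  [seen]
Reachable DFA states: {p}, {r, t}, {p, r, s}, {p, s, u}, {p, r, s, t}, {p, u}, {p, r, s, t, u}, {p, t, u}, {r, t, u}, {p, s, t, u}, {p, r, t, u}.

11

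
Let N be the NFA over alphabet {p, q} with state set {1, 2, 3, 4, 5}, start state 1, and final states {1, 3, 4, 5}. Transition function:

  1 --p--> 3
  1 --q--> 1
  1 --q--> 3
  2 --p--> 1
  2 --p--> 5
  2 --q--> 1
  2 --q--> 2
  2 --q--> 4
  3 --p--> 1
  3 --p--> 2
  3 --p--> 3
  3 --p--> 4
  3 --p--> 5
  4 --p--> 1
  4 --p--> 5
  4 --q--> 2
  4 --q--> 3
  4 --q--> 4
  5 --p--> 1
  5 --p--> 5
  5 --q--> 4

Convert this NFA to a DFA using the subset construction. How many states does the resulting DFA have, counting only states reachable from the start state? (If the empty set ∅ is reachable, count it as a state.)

Start state of the DFA: {1}.
{1} --p--> {3}  [new]
{1} --q--> {1, 3}  [new]
{3} --p--> {1, 2, 3, 4, 5}  [new]
{3} --q--> ∅  [new]
{1, 3} --p--> {1, 2, 3, 4, 5}  [seen]
{1, 3} --q--> {1, 3}  [seen]
{1, 2, 3, 4, 5} --p--> {1, 2, 3, 4, 5}  [seen]
{1, 2, 3, 4, 5} --q--> {1, 2, 3, 4}  [new]
∅ --p--> ∅  [seen]
∅ --q--> ∅  [seen]
{1, 2, 3, 4} --p--> {1, 2, 3, 4, 5}  [seen]
{1, 2, 3, 4} --q--> {1, 2, 3, 4}  [seen]
Reachable DFA states: {1}, {3}, {1, 3}, {1, 2, 3, 4, 5}, ∅, {1, 2, 3, 4}.

6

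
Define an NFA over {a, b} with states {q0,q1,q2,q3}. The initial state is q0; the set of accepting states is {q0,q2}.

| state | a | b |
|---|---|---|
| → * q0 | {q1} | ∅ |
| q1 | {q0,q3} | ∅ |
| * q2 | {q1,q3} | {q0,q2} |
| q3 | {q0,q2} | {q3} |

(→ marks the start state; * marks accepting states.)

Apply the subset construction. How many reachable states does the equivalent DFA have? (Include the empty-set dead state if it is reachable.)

Start state of the DFA: {q0}.
{q0} --a--> {q1}  [new]
{q0} --b--> ∅  [new]
{q1} --a--> {q0,q3}  [new]
{q1} --b--> ∅  [seen]
∅ --a--> ∅  [seen]
∅ --b--> ∅  [seen]
{q0,q3} --a--> {q0,q1,q2}  [new]
{q0,q3} --b--> {q3}  [new]
{q0,q1,q2} --a--> {q0,q1,q3}  [new]
{q0,q1,q2} --b--> {q0,q2}  [new]
{q3} --a--> {q0,q2}  [seen]
{q3} --b--> {q3}  [seen]
{q0,q1,q3} --a--> {q0,q1,q2,q3}  [new]
{q0,q1,q3} --b--> {q3}  [seen]
{q0,q2} --a--> {q1,q3}  [new]
{q0,q2} --b--> {q0,q2}  [seen]
{q0,q1,q2,q3} --a--> {q0,q1,q2,q3}  [seen]
{q0,q1,q2,q3} --b--> {q0,q2,q3}  [new]
{q1,q3} --a--> {q0,q2,q3}  [seen]
{q1,q3} --b--> {q3}  [seen]
{q0,q2,q3} --a--> {q0,q1,q2,q3}  [seen]
{q0,q2,q3} --b--> {q0,q2,q3}  [seen]
Reachable DFA states: {q0}, {q1}, ∅, {q0,q3}, {q0,q1,q2}, {q3}, {q0,q1,q3}, {q0,q2}, {q0,q1,q2,q3}, {q1,q3}, {q0,q2,q3}.

11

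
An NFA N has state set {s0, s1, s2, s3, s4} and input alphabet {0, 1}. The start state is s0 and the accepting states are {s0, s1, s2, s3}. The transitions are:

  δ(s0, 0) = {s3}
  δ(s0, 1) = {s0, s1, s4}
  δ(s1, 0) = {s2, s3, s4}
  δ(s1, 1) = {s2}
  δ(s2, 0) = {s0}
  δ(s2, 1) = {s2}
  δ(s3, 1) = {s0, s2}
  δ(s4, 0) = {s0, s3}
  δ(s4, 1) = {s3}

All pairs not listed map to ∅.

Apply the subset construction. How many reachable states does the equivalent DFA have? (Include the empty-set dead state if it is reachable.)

Start state of the DFA: {s0}.
{s0} --0--> {s3}  [new]
{s0} --1--> {s0, s1, s4}  [new]
{s3} --0--> ∅  [new]
{s3} --1--> {s0, s2}  [new]
{s0, s1, s4} --0--> {s0, s2, s3, s4}  [new]
{s0, s1, s4} --1--> {s0, s1, s2, s3, s4}  [new]
∅ --0--> ∅  [seen]
∅ --1--> ∅  [seen]
{s0, s2} --0--> {s0, s3}  [new]
{s0, s2} --1--> {s0, s1, s2, s4}  [new]
{s0, s2, s3, s4} --0--> {s0, s3}  [seen]
{s0, s2, s3, s4} --1--> {s0, s1, s2, s3, s4}  [seen]
{s0, s1, s2, s3, s4} --0--> {s0, s2, s3, s4}  [seen]
{s0, s1, s2, s3, s4} --1--> {s0, s1, s2, s3, s4}  [seen]
{s0, s3} --0--> {s3}  [seen]
{s0, s3} --1--> {s0, s1, s2, s4}  [seen]
{s0, s1, s2, s4} --0--> {s0, s2, s3, s4}  [seen]
{s0, s1, s2, s4} --1--> {s0, s1, s2, s3, s4}  [seen]
Reachable DFA states: {s0}, {s3}, {s0, s1, s4}, ∅, {s0, s2}, {s0, s2, s3, s4}, {s0, s1, s2, s3, s4}, {s0, s3}, {s0, s1, s2, s4}.

9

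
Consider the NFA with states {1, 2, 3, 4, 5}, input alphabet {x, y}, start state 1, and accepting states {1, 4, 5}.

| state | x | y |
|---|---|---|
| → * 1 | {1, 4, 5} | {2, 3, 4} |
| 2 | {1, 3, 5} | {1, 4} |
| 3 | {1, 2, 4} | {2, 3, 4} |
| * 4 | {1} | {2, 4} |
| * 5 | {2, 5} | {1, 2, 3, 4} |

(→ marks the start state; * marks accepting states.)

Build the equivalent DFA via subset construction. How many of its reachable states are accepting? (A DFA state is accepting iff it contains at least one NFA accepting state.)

Start state of the DFA: {1}.
{1} --x--> {1, 4, 5}  [new]
{1} --y--> {2, 3, 4}  [new]
{1, 4, 5} --x--> {1, 2, 4, 5}  [new]
{1, 4, 5} --y--> {1, 2, 3, 4}  [new]
{2, 3, 4} --x--> {1, 2, 3, 4, 5}  [new]
{2, 3, 4} --y--> {1, 2, 3, 4}  [seen]
{1, 2, 4, 5} --x--> {1, 2, 3, 4, 5}  [seen]
{1, 2, 4, 5} --y--> {1, 2, 3, 4}  [seen]
{1, 2, 3, 4} --x--> {1, 2, 3, 4, 5}  [seen]
{1, 2, 3, 4} --y--> {1, 2, 3, 4}  [seen]
{1, 2, 3, 4, 5} --x--> {1, 2, 3, 4, 5}  [seen]
{1, 2, 3, 4, 5} --y--> {1, 2, 3, 4}  [seen]
Reachable DFA states: {1}, {1, 4, 5}, {2, 3, 4}, {1, 2, 4, 5}, {1, 2, 3, 4}, {1, 2, 3, 4, 5}.
Accepting DFA states (contain an NFA accepting state): {1}, {1, 4, 5}, {2, 3, 4}, {1, 2, 4, 5}, {1, 2, 3, 4}, {1, 2, 3, 4, 5}.

6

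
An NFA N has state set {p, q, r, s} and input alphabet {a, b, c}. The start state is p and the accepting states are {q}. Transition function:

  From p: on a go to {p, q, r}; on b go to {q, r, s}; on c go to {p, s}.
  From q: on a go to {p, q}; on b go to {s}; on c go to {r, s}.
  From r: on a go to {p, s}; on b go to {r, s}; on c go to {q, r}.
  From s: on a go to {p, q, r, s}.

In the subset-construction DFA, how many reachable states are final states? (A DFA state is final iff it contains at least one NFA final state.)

Start state of the DFA: {p}.
{p} --a--> {p, q, r}  [new]
{p} --b--> {q, r, s}  [new]
{p} --c--> {p, s}  [new]
{p, q, r} --a--> {p, q, r, s}  [new]
{p, q, r} --b--> {q, r, s}  [seen]
{p, q, r} --c--> {p, q, r, s}  [seen]
{q, r, s} --a--> {p, q, r, s}  [seen]
{q, r, s} --b--> {r, s}  [new]
{q, r, s} --c--> {q, r, s}  [seen]
{p, s} --a--> {p, q, r, s}  [seen]
{p, s} --b--> {q, r, s}  [seen]
{p, s} --c--> {p, s}  [seen]
{p, q, r, s} --a--> {p, q, r, s}  [seen]
{p, q, r, s} --b--> {q, r, s}  [seen]
{p, q, r, s} --c--> {p, q, r, s}  [seen]
{r, s} --a--> {p, q, r, s}  [seen]
{r, s} --b--> {r, s}  [seen]
{r, s} --c--> {q, r}  [new]
{q, r} --a--> {p, q, s}  [new]
{q, r} --b--> {r, s}  [seen]
{q, r} --c--> {q, r, s}  [seen]
{p, q, s} --a--> {p, q, r, s}  [seen]
{p, q, s} --b--> {q, r, s}  [seen]
{p, q, s} --c--> {p, r, s}  [new]
{p, r, s} --a--> {p, q, r, s}  [seen]
{p, r, s} --b--> {q, r, s}  [seen]
{p, r, s} --c--> {p, q, r, s}  [seen]
Reachable DFA states: {p}, {p, q, r}, {q, r, s}, {p, s}, {p, q, r, s}, {r, s}, {q, r}, {p, q, s}, {p, r, s}.
Accepting DFA states (contain an NFA accepting state): {p, q, r}, {q, r, s}, {p, q, r, s}, {q, r}, {p, q, s}.

5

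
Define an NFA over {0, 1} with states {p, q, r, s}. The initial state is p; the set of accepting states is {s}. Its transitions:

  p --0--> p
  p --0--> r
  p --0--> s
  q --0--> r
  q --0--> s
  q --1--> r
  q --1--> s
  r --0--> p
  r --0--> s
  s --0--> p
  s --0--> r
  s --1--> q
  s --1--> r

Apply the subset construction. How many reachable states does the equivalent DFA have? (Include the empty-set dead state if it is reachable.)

5

Start state of the DFA: {p}.
{p} --0--> {p, r, s}  [new]
{p} --1--> ∅  [new]
{p, r, s} --0--> {p, r, s}  [seen]
{p, r, s} --1--> {q, r}  [new]
∅ --0--> ∅  [seen]
∅ --1--> ∅  [seen]
{q, r} --0--> {p, r, s}  [seen]
{q, r} --1--> {r, s}  [new]
{r, s} --0--> {p, r, s}  [seen]
{r, s} --1--> {q, r}  [seen]
Reachable DFA states: {p}, {p, r, s}, ∅, {q, r}, {r, s}.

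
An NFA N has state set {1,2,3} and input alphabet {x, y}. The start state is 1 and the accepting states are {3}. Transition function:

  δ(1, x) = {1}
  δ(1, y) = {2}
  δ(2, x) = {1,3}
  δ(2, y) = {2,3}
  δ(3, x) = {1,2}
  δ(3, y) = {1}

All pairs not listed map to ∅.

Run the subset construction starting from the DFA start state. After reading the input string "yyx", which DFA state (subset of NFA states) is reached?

Start: {1}.
δ(1,y) = {2}.
Union: {2}.
After y: {2}.
δ(2,y) = {2,3}.
Union: {2,3}.
After y: {2,3}.
δ(2,x) = {1,3}; δ(3,x) = {1,2}.
Union: {1,2,3}.
After x: {1,2,3}.

{1,2,3}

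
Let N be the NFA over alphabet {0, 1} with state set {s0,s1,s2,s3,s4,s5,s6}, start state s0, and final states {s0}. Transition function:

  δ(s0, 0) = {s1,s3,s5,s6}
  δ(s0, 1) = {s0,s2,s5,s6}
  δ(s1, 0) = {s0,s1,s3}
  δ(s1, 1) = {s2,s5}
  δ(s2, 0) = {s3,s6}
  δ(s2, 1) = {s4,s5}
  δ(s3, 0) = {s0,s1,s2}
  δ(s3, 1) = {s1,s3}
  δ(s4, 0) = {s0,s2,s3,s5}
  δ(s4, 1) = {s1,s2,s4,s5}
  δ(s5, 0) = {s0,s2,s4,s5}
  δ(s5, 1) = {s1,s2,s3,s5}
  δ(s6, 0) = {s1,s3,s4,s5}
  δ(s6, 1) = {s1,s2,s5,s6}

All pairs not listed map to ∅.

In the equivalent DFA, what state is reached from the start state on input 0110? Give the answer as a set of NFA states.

{s0,s1,s2,s3,s4,s5,s6}

Start: {s0}.
δ(s0,0) = {s1,s3,s5,s6}.
Union: {s1,s3,s5,s6}.
After 0: {s1,s3,s5,s6}.
δ(s1,1) = {s2,s5}; δ(s3,1) = {s1,s3}; δ(s5,1) = {s1,s2,s3,s5}; δ(s6,1) = {s1,s2,s5,s6}.
Union: {s1,s2,s3,s5,s6}.
After 1: {s1,s2,s3,s5,s6}.
δ(s1,1) = {s2,s5}; δ(s2,1) = {s4,s5}; δ(s3,1) = {s1,s3}; δ(s5,1) = {s1,s2,s3,s5}; δ(s6,1) = {s1,s2,s5,s6}.
Union: {s1,s2,s3,s4,s5,s6}.
After 1: {s1,s2,s3,s4,s5,s6}.
δ(s1,0) = {s0,s1,s3}; δ(s2,0) = {s3,s6}; δ(s3,0) = {s0,s1,s2}; δ(s4,0) = {s0,s2,s3,s5}; δ(s5,0) = {s0,s2,s4,s5}; δ(s6,0) = {s1,s3,s4,s5}.
Union: {s0,s1,s2,s3,s4,s5,s6}.
After 0: {s0,s1,s2,s3,s4,s5,s6}.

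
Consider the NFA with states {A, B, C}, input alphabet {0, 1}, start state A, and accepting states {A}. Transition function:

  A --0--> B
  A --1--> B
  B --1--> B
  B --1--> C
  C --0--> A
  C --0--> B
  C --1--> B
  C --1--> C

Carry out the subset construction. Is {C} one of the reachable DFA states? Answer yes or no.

no

Start state of the DFA: {A}.
{A} --0--> {B}  [new]
{A} --1--> {B}  [seen]
{B} --0--> ∅  [new]
{B} --1--> {B, C}  [new]
∅ --0--> ∅  [seen]
∅ --1--> ∅  [seen]
{B, C} --0--> {A, B}  [new]
{B, C} --1--> {B, C}  [seen]
{A, B} --0--> {B}  [seen]
{A, B} --1--> {B, C}  [seen]
Reachable DFA states: {A}, {B}, ∅, {B, C}, {A, B}.
{C} is not among them.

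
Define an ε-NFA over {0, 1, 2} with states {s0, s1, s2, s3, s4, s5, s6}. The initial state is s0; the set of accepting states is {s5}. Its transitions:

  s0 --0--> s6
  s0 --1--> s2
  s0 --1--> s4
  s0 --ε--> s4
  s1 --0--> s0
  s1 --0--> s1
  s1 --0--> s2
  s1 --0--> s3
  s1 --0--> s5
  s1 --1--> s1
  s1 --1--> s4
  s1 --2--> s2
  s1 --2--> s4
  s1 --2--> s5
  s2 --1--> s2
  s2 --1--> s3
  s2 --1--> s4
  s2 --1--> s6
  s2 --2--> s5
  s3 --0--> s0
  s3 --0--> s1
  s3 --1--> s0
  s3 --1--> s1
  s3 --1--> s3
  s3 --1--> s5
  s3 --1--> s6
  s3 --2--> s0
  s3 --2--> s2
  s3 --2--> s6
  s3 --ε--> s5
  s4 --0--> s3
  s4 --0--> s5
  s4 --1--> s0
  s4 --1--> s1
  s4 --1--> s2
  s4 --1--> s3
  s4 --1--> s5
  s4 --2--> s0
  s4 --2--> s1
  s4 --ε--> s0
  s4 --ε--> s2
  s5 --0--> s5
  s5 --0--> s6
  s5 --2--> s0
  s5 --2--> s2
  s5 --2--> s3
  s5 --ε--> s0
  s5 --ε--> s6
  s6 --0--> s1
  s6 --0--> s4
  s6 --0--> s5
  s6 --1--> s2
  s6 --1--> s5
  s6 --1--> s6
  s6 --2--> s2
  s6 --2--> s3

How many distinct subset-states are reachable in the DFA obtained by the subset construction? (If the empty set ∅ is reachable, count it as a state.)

Start state of the DFA: {s0, s2, s4} (ε-closure of the NFA start).
{s0, s2, s4} --0--> {s0, s2, s3, s4, s5, s6}  [new]
{s0, s2, s4} --1--> {s0, s1, s2, s3, s4, s5, s6}  [new]
{s0, s2, s4} --2--> {s0, s1, s2, s4, s5, s6}  [new]
{s0, s2, s3, s4, s5, s6} --0--> {s0, s1, s2, s3, s4, s5, s6}  [seen]
{s0, s2, s3, s4, s5, s6} --1--> {s0, s1, s2, s3, s4, s5, s6}  [seen]
{s0, s2, s3, s4, s5, s6} --2--> {s0, s1, s2, s3, s4, s5, s6}  [seen]
{s0, s1, s2, s3, s4, s5, s6} --0--> {s0, s1, s2, s3, s4, s5, s6}  [seen]
{s0, s1, s2, s3, s4, s5, s6} --1--> {s0, s1, s2, s3, s4, s5, s6}  [seen]
{s0, s1, s2, s3, s4, s5, s6} --2--> {s0, s1, s2, s3, s4, s5, s6}  [seen]
{s0, s1, s2, s4, s5, s6} --0--> {s0, s1, s2, s3, s4, s5, s6}  [seen]
{s0, s1, s2, s4, s5, s6} --1--> {s0, s1, s2, s3, s4, s5, s6}  [seen]
{s0, s1, s2, s4, s5, s6} --2--> {s0, s1, s2, s3, s4, s5, s6}  [seen]
Reachable DFA states: {s0, s2, s4}, {s0, s2, s3, s4, s5, s6}, {s0, s1, s2, s3, s4, s5, s6}, {s0, s1, s2, s4, s5, s6}.

4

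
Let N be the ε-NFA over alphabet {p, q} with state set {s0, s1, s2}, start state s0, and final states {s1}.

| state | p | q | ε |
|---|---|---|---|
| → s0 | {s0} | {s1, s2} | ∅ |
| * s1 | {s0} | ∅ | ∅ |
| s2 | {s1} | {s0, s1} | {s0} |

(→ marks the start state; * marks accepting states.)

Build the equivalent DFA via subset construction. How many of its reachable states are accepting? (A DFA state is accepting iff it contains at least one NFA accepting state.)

Start state of the DFA: {s0} (ε-closure of the NFA start).
{s0} --p--> {s0}  [seen]
{s0} --q--> {s0, s1, s2}  [new]
{s0, s1, s2} --p--> {s0, s1}  [new]
{s0, s1, s2} --q--> {s0, s1, s2}  [seen]
{s0, s1} --p--> {s0}  [seen]
{s0, s1} --q--> {s0, s1, s2}  [seen]
Reachable DFA states: {s0}, {s0, s1, s2}, {s0, s1}.
Accepting DFA states (contain an NFA accepting state): {s0, s1, s2}, {s0, s1}.

2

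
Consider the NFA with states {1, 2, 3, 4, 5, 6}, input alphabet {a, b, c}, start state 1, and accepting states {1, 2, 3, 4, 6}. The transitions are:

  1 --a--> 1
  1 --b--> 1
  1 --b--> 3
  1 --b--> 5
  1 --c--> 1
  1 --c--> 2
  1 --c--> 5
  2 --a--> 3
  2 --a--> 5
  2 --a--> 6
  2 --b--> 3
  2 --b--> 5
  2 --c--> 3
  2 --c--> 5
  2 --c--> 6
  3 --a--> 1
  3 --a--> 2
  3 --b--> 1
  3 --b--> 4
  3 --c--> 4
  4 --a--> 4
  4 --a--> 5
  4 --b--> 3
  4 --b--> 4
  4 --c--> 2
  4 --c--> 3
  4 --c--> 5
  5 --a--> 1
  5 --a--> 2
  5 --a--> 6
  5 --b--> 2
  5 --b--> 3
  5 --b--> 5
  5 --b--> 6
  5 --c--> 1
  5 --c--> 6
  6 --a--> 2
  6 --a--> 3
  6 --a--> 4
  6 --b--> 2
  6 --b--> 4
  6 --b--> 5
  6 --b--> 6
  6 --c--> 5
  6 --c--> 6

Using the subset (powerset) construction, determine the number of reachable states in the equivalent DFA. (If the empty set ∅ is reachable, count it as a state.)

7

Start state of the DFA: {1}.
{1} --a--> {1}  [seen]
{1} --b--> {1, 3, 5}  [new]
{1} --c--> {1, 2, 5}  [new]
{1, 3, 5} --a--> {1, 2, 6}  [new]
{1, 3, 5} --b--> {1, 2, 3, 4, 5, 6}  [new]
{1, 3, 5} --c--> {1, 2, 4, 5, 6}  [new]
{1, 2, 5} --a--> {1, 2, 3, 5, 6}  [new]
{1, 2, 5} --b--> {1, 2, 3, 5, 6}  [seen]
{1, 2, 5} --c--> {1, 2, 3, 5, 6}  [seen]
{1, 2, 6} --a--> {1, 2, 3, 4, 5, 6}  [seen]
{1, 2, 6} --b--> {1, 2, 3, 4, 5, 6}  [seen]
{1, 2, 6} --c--> {1, 2, 3, 5, 6}  [seen]
{1, 2, 3, 4, 5, 6} --a--> {1, 2, 3, 4, 5, 6}  [seen]
{1, 2, 3, 4, 5, 6} --b--> {1, 2, 3, 4, 5, 6}  [seen]
{1, 2, 3, 4, 5, 6} --c--> {1, 2, 3, 4, 5, 6}  [seen]
{1, 2, 4, 5, 6} --a--> {1, 2, 3, 4, 5, 6}  [seen]
{1, 2, 4, 5, 6} --b--> {1, 2, 3, 4, 5, 6}  [seen]
{1, 2, 4, 5, 6} --c--> {1, 2, 3, 5, 6}  [seen]
{1, 2, 3, 5, 6} --a--> {1, 2, 3, 4, 5, 6}  [seen]
{1, 2, 3, 5, 6} --b--> {1, 2, 3, 4, 5, 6}  [seen]
{1, 2, 3, 5, 6} --c--> {1, 2, 3, 4, 5, 6}  [seen]
Reachable DFA states: {1}, {1, 3, 5}, {1, 2, 5}, {1, 2, 6}, {1, 2, 3, 4, 5, 6}, {1, 2, 4, 5, 6}, {1, 2, 3, 5, 6}.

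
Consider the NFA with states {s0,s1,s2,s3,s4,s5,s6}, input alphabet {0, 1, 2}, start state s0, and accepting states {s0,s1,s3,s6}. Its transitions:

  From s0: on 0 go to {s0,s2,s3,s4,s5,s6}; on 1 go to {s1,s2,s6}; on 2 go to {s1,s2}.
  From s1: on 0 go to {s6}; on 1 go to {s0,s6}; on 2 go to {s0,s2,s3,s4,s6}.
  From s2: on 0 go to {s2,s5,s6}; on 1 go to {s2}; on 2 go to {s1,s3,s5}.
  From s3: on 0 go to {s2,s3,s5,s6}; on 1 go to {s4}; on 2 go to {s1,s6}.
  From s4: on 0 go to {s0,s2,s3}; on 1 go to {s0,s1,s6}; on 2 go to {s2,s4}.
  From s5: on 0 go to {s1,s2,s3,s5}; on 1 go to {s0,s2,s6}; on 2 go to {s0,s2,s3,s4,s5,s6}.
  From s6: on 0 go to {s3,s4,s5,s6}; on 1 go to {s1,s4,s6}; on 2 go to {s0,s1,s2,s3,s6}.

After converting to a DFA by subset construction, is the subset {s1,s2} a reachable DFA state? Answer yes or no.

Start state of the DFA: {s0}.
{s0} --0--> {s0,s2,s3,s4,s5,s6}  [new]
{s0} --1--> {s1,s2,s6}  [new]
{s0} --2--> {s1,s2}  [new]
{s0,s2,s3,s4,s5,s6} --0--> {s0,s1,s2,s3,s4,s5,s6}  [new]
{s0,s2,s3,s4,s5,s6} --1--> {s0,s1,s2,s4,s6}  [new]
{s0,s2,s3,s4,s5,s6} --2--> {s0,s1,s2,s3,s4,s5,s6}  [seen]
{s1,s2,s6} --0--> {s2,s3,s4,s5,s6}  [new]
{s1,s2,s6} --1--> {s0,s1,s2,s4,s6}  [seen]
{s1,s2,s6} --2--> {s0,s1,s2,s3,s4,s5,s6}  [seen]
{s1,s2} --0--> {s2,s5,s6}  [new]
{s1,s2} --1--> {s0,s2,s6}  [new]
{s1,s2} --2--> {s0,s1,s2,s3,s4,s5,s6}  [seen]
{s0,s1,s2,s3,s4,s5,s6} --0--> {s0,s1,s2,s3,s4,s5,s6}  [seen]
{s0,s1,s2,s3,s4,s5,s6} --1--> {s0,s1,s2,s4,s6}  [seen]
{s0,s1,s2,s3,s4,s5,s6} --2--> {s0,s1,s2,s3,s4,s5,s6}  [seen]
{s0,s1,s2,s4,s6} --0--> {s0,s2,s3,s4,s5,s6}  [seen]
{s0,s1,s2,s4,s6} --1--> {s0,s1,s2,s4,s6}  [seen]
{s0,s1,s2,s4,s6} --2--> {s0,s1,s2,s3,s4,s5,s6}  [seen]
{s2,s3,s4,s5,s6} --0--> {s0,s1,s2,s3,s4,s5,s6}  [seen]
{s2,s3,s4,s5,s6} --1--> {s0,s1,s2,s4,s6}  [seen]
{s2,s3,s4,s5,s6} --2--> {s0,s1,s2,s3,s4,s5,s6}  [seen]
{s2,s5,s6} --0--> {s1,s2,s3,s4,s5,s6}  [new]
{s2,s5,s6} --1--> {s0,s1,s2,s4,s6}  [seen]
{s2,s5,s6} --2--> {s0,s1,s2,s3,s4,s5,s6}  [seen]
{s0,s2,s6} --0--> {s0,s2,s3,s4,s5,s6}  [seen]
{s0,s2,s6} --1--> {s1,s2,s4,s6}  [new]
{s0,s2,s6} --2--> {s0,s1,s2,s3,s5,s6}  [new]
{s1,s2,s3,s4,s5,s6} --0--> {s0,s1,s2,s3,s4,s5,s6}  [seen]
{s1,s2,s3,s4,s5,s6} --1--> {s0,s1,s2,s4,s6}  [seen]
{s1,s2,s3,s4,s5,s6} --2--> {s0,s1,s2,s3,s4,s5,s6}  [seen]
{s1,s2,s4,s6} --0--> {s0,s2,s3,s4,s5,s6}  [seen]
{s1,s2,s4,s6} --1--> {s0,s1,s2,s4,s6}  [seen]
{s1,s2,s4,s6} --2--> {s0,s1,s2,s3,s4,s5,s6}  [seen]
{s0,s1,s2,s3,s5,s6} --0--> {s0,s1,s2,s3,s4,s5,s6}  [seen]
{s0,s1,s2,s3,s5,s6} --1--> {s0,s1,s2,s4,s6}  [seen]
{s0,s1,s2,s3,s5,s6} --2--> {s0,s1,s2,s3,s4,s5,s6}  [seen]
Reachable DFA states: {s0}, {s0,s2,s3,s4,s5,s6}, {s1,s2,s6}, {s1,s2}, {s0,s1,s2,s3,s4,s5,s6}, {s0,s1,s2,s4,s6}, {s2,s3,s4,s5,s6}, {s2,s5,s6}, {s0,s2,s6}, {s1,s2,s3,s4,s5,s6}, {s1,s2,s4,s6}, {s0,s1,s2,s3,s5,s6}.
{s1,s2} is among them.

yes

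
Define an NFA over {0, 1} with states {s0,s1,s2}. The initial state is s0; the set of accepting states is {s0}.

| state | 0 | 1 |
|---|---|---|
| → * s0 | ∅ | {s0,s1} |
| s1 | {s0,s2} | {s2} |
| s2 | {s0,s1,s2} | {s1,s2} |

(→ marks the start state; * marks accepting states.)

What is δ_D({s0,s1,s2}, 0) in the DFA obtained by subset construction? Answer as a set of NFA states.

δ(s0,0) = ∅; δ(s1,0) = {s0,s2}; δ(s2,0) = {s0,s1,s2}.
Union: {s0,s1,s2}.

{s0,s1,s2}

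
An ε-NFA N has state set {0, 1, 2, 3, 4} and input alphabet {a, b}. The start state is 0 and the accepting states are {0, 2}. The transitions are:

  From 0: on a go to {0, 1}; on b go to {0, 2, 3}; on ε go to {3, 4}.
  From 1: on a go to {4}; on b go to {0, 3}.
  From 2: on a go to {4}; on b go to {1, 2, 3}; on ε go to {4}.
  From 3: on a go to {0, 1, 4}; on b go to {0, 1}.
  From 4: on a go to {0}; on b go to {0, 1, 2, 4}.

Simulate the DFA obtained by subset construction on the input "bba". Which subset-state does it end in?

{0, 1, 3, 4}

Start: {0, 3, 4}.
δ(0,b) = {0, 2, 3}; δ(3,b) = {0, 1}; δ(4,b) = {0, 1, 2, 4}.
Union: {0, 1, 2, 3, 4}.
After b: {0, 1, 2, 3, 4}.
δ(0,b) = {0, 2, 3}; δ(1,b) = {0, 3}; δ(2,b) = {1, 2, 3}; δ(3,b) = {0, 1}; δ(4,b) = {0, 1, 2, 4}.
Union: {0, 1, 2, 3, 4}.
After b: {0, 1, 2, 3, 4}.
δ(0,a) = {0, 1}; δ(1,a) = {4}; δ(2,a) = {4}; δ(3,a) = {0, 1, 4}; δ(4,a) = {0}.
Union: {0, 1, 4}.
ε-closure gives {0, 1, 3, 4}.
After a: {0, 1, 3, 4}.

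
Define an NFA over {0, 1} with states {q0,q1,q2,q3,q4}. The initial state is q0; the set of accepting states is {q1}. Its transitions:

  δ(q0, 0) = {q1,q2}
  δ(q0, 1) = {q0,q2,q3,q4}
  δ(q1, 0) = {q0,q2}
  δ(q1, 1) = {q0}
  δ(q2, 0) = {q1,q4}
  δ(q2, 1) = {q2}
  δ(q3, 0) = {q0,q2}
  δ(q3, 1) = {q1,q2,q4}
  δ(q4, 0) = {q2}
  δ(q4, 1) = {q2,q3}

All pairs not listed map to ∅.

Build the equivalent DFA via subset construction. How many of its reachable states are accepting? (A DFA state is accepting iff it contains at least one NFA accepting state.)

4

Start state of the DFA: {q0}.
{q0} --0--> {q1,q2}  [new]
{q0} --1--> {q0,q2,q3,q4}  [new]
{q1,q2} --0--> {q0,q1,q2,q4}  [new]
{q1,q2} --1--> {q0,q2}  [new]
{q0,q2,q3,q4} --0--> {q0,q1,q2,q4}  [seen]
{q0,q2,q3,q4} --1--> {q0,q1,q2,q3,q4}  [new]
{q0,q1,q2,q4} --0--> {q0,q1,q2,q4}  [seen]
{q0,q1,q2,q4} --1--> {q0,q2,q3,q4}  [seen]
{q0,q2} --0--> {q1,q2,q4}  [new]
{q0,q2} --1--> {q0,q2,q3,q4}  [seen]
{q0,q1,q2,q3,q4} --0--> {q0,q1,q2,q4}  [seen]
{q0,q1,q2,q3,q4} --1--> {q0,q1,q2,q3,q4}  [seen]
{q1,q2,q4} --0--> {q0,q1,q2,q4}  [seen]
{q1,q2,q4} --1--> {q0,q2,q3}  [new]
{q0,q2,q3} --0--> {q0,q1,q2,q4}  [seen]
{q0,q2,q3} --1--> {q0,q1,q2,q3,q4}  [seen]
Reachable DFA states: {q0}, {q1,q2}, {q0,q2,q3,q4}, {q0,q1,q2,q4}, {q0,q2}, {q0,q1,q2,q3,q4}, {q1,q2,q4}, {q0,q2,q3}.
Accepting DFA states (contain an NFA accepting state): {q1,q2}, {q0,q1,q2,q4}, {q0,q1,q2,q3,q4}, {q1,q2,q4}.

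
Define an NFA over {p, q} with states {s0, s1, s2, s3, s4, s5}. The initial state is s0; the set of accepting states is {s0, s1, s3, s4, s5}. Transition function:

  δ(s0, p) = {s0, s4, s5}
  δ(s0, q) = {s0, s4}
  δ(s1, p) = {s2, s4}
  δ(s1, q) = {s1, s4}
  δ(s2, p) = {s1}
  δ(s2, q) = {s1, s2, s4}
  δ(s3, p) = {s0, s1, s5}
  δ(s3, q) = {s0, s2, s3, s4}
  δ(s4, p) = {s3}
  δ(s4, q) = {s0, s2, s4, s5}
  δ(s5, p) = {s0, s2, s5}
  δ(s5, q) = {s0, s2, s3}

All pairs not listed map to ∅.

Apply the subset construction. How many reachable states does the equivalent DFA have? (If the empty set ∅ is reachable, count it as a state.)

Start state of the DFA: {s0}.
{s0} --p--> {s0, s4, s5}  [new]
{s0} --q--> {s0, s4}  [new]
{s0, s4, s5} --p--> {s0, s2, s3, s4, s5}  [new]
{s0, s4, s5} --q--> {s0, s2, s3, s4, s5}  [seen]
{s0, s4} --p--> {s0, s3, s4, s5}  [new]
{s0, s4} --q--> {s0, s2, s4, s5}  [new]
{s0, s2, s3, s4, s5} --p--> {s0, s1, s2, s3, s4, s5}  [new]
{s0, s2, s3, s4, s5} --q--> {s0, s1, s2, s3, s4, s5}  [seen]
{s0, s3, s4, s5} --p--> {s0, s1, s2, s3, s4, s5}  [seen]
{s0, s3, s4, s5} --q--> {s0, s2, s3, s4, s5}  [seen]
{s0, s2, s4, s5} --p--> {s0, s1, s2, s3, s4, s5}  [seen]
{s0, s2, s4, s5} --q--> {s0, s1, s2, s3, s4, s5}  [seen]
{s0, s1, s2, s3, s4, s5} --p--> {s0, s1, s2, s3, s4, s5}  [seen]
{s0, s1, s2, s3, s4, s5} --q--> {s0, s1, s2, s3, s4, s5}  [seen]
Reachable DFA states: {s0}, {s0, s4, s5}, {s0, s4}, {s0, s2, s3, s4, s5}, {s0, s3, s4, s5}, {s0, s2, s4, s5}, {s0, s1, s2, s3, s4, s5}.

7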